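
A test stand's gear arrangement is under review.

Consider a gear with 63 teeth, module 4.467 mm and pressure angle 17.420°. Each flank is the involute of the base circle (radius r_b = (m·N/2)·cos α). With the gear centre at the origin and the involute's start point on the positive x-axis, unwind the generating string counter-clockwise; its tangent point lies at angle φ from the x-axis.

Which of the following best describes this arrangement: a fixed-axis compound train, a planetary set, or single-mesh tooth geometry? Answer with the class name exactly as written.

recognized (one wheel, involute flank): single-mesh tooth geometry, m = 4.467, N = 63
classification: single-mesh tooth geometry

single-mesh tooth geometry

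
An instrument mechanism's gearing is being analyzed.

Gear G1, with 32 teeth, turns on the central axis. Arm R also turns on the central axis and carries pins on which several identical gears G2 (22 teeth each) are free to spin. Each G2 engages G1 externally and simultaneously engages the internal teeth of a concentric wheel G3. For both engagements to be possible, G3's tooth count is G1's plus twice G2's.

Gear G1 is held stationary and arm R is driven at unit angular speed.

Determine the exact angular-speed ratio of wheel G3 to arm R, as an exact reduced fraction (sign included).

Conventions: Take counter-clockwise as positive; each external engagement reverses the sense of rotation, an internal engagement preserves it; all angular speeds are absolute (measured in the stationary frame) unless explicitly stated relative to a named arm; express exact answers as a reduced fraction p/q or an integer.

class = planetary set [G3 = 32+2·22 = 76; Willis about the carrier]
ring teeth: 32 + 2·22 = 76
32(ω_sun−ω_arm) = −76(ω_ring−ω_arm),  ω_sun = 0, ω_arm = 1
ω_ring = 1 − (32/76)(0−1) = 27/19
ω_out/ω_in = 27/19

27/19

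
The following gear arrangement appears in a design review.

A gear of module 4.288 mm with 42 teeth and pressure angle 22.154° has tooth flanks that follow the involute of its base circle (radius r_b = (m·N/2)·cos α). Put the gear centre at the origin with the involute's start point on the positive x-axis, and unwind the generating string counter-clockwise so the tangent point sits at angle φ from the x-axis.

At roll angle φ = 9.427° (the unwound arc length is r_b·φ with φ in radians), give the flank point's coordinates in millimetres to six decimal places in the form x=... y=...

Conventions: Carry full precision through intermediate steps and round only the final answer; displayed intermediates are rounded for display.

topology: single-mesh involute geometry — m = 4.288, N = 42
pitch radius r_p = m·N/2 = 4.288·42/2 = 90.048000
base radius r_b = r_p·cos α = 90.048000·cos 22.154° = 83.400084
roll angle φ = 9.427° = 0.16453219 rad
x = r_b·(cos φ + φ·sin φ) = 84.521311
y = r_b·(sin φ − φ·cos φ) = 0.123487

x=84.521311 y=0.123487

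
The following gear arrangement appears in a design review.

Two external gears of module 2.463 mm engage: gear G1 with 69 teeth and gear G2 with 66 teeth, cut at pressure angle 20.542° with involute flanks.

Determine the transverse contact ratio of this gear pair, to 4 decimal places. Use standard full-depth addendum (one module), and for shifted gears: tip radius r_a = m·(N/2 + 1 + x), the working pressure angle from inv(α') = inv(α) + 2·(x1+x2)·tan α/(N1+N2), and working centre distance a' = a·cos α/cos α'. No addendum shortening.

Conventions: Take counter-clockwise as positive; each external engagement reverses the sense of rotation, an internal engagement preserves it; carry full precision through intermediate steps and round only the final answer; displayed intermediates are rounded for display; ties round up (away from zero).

recognized (one external pair, fixed centres): single-mesh tooth geometry, m = 2.463, N1 = 69, N2 = 66
base radii: r_b1 = 79.570479, r_b2 = 76.110893
tip radii: r_a1 = 87.436500, r_a2 = 83.742000
no profile shift: α' = α, a' = a
action lengths: √(r_a1²−r_b1²) = 36.244730, √(r_a2²−r_b2²) = 34.926416
base pitch p_b = π·m·cos α = 7.245740
CR = (36.244730 + 34.926416 − 166.252500·sin 20.54200°)/7.245740 = 1.771269
contact ratio ≈ 1.7713

1.7713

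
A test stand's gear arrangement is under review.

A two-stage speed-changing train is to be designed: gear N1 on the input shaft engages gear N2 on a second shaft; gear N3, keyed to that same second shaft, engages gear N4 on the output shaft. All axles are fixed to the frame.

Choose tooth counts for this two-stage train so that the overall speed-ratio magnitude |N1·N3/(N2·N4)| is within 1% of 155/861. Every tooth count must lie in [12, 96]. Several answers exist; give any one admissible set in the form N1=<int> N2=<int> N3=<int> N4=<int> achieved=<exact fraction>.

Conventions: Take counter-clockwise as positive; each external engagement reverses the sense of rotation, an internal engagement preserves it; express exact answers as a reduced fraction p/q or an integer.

N1=15 N2=41 N3=31 N4=63 achieved=155/861

class = fixed-axis compound train [2-stage, 155/861 wanted]
target = 155/861 in lowest terms: an exact hit needs N1·N3 = k·155 and N2·N4 = k·861 for one integer k, every count in [12, 96]; additionally prefer no 1:1 stage (N1 ≠ N2, N3 ≠ N4)
k = 1…2: no 1:1-free in-range split of k·155 and k·861 into factor pairs; take k = 3
k = 3: N1·N3 = 465 = 15·31, N2·N4 = 2583 = 41·63
achieved = 15·31/(41·63) = 155/861; |achieved − target| = 0 ≤ 31/17220 ✓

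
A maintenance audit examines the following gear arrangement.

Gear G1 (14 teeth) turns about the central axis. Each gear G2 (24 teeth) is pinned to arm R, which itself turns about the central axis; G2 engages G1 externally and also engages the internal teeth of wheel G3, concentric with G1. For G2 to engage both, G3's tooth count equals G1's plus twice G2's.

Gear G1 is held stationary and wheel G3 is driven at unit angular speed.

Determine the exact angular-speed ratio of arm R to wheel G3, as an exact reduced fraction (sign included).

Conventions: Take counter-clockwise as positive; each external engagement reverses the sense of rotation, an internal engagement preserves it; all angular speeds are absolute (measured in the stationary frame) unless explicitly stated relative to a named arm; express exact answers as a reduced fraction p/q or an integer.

planetary set (14T centre, 24T on arm, 62T internal) — Willis relation
ring teeth: 14 + 2·24 = 62
14(ω_sun−ω_arm) = −62(ω_ring−ω_arm),  ω_sun = 0, ω_ring = 1
14(0−ω_arm) = −62(1−ω_arm)  ⇒  76·ω_arm = 62  ⇒  ω_arm = 31/38
ω_out/ω_in = 31/38

31/38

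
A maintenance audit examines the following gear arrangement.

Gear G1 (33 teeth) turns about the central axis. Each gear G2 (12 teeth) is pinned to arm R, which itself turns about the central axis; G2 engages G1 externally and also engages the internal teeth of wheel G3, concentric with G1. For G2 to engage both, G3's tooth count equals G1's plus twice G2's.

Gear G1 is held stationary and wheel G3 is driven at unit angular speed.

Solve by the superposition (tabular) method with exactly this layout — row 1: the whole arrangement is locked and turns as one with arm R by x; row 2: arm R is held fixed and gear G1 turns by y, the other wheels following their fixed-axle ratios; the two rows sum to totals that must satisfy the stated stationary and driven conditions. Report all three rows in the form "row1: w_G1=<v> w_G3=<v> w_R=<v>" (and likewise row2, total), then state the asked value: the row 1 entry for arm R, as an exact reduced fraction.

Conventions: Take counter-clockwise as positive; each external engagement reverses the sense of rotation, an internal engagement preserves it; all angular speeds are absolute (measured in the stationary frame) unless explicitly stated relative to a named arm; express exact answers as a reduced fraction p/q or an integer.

recognized (axles ride arm R): planetary set, 33/12/57 teeth
row 1 (train locked, turned with arm): all members turn x
superposition row 2 [arm held]: sun y, ring −(33/57)·y, arm 0
boundary: total ω_sun = x + y = 0 and total ω_ring = x − (33/57)·y = 1  ⇒  y = -19/30, x = 19/30
row 2 ring = −(33/57)·(-19/30) = 11/30
totals (row 1 + row 2): sun 19/30 + (-19/30) = 0, ring 19/30 + 11/30 = 1, arm 19/30 + 0 = 19/30
asked cell (row1, arm) = 19/30

row1: w_G1=19/30 w_G3=19/30 w_R=19/30
row2: w_G1=-19/30 w_G3=11/30 w_R=0
total: w_G1=0 w_G3=1 w_R=19/30
asked value: 19/30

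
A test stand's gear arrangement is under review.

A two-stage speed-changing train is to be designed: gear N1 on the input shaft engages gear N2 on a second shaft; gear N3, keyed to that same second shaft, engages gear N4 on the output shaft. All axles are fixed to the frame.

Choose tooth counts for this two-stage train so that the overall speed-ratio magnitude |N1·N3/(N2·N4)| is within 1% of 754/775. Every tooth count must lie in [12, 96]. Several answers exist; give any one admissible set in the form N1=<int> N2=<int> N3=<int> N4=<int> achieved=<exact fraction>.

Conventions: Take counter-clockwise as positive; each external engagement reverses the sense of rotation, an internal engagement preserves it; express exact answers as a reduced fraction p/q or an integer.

N1=13 N2=25 N3=58 N4=31 achieved=754/775

class = fixed-axis compound train [2-stage, 754/775 wanted]
target = 754/775 in lowest terms: an exact hit needs N1·N3 = k·754 and N2·N4 = k·775 for one integer k, every count in [12, 96]; additionally prefer no 1:1 stage (N1 ≠ N2, N3 ≠ N4)
k = 1: N1·N3 = 754 = 13·58, N2·N4 = 775 = 25·31
achieved = 13·58/(25·31) = 754/775; |achieved − target| = 0 ≤ 377/38750 ✓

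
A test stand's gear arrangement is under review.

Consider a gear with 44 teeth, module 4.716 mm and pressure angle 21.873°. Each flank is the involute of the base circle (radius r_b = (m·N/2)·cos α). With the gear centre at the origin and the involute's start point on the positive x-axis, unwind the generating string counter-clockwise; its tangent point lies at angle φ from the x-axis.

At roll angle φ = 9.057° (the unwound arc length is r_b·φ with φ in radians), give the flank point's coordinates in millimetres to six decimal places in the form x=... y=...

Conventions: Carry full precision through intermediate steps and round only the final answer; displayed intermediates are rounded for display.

x=97.478527 y=0.126453

topology: single-mesh involute geometry — m = 4.716, N = 44
pitch radius r_p = m·N/2 = 4.716·44/2 = 103.752000
base radius r_b = r_p·cos α = 103.752000·cos 21.873° = 96.283092
roll angle φ = 9.057° = 0.15807447 rad
x = r_b·(cos φ + φ·sin φ) = 97.478527
y = r_b·(sin φ − φ·cos φ) = 0.126453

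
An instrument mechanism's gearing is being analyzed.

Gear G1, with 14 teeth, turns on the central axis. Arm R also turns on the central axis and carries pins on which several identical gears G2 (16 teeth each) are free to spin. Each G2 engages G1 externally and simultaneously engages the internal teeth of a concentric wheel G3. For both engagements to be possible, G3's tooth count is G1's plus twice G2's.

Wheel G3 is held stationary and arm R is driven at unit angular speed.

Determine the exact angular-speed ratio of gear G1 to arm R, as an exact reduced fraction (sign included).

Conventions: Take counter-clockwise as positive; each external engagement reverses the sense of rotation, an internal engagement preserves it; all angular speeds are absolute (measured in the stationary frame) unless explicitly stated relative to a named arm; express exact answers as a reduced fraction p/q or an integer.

30/7

planetary set (14T centre, 16T on arm, 46T internal) — Willis relation
ring teeth: 14 + 2·16 = 46
14(ω_sun−ω_arm) = −46(ω_ring−ω_arm),  ω_ring = 0, ω_arm = 1
ω_sun = 1 − (46/14)(0−1) = 30/7
ω_out/ω_in = 30/7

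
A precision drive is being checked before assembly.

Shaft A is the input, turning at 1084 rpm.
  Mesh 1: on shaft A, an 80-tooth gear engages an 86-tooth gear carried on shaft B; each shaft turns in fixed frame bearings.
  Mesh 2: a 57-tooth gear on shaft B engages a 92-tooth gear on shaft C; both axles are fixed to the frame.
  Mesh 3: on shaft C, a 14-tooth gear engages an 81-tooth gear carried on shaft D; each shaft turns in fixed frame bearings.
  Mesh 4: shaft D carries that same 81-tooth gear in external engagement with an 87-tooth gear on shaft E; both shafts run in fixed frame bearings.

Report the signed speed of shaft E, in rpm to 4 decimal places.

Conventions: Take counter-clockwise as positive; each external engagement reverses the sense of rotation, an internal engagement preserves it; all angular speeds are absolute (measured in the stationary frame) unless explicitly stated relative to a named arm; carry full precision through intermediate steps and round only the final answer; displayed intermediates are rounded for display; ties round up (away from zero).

+100.5348 rpm

topology: fixed-axis compound train — 4 meshes, A→E
mesh 1 [80T→86T]: ω = 1084.0000×80/86 = 1008.3721 rpm, sense flips to −
mesh 2 [57T→92T]: ω = 1008.3721×57/92 = 624.7523 rpm, sense flips to +
mesh 3 [14T→81T]: ω = 624.7523×14/81 = 107.9819 rpm, sense flips to −
mesh 4 [81T→87T]: ω = 107.9819×81/87 = 100.5348 rpm, sense flips to +
signed output speed = +100.5348 rpm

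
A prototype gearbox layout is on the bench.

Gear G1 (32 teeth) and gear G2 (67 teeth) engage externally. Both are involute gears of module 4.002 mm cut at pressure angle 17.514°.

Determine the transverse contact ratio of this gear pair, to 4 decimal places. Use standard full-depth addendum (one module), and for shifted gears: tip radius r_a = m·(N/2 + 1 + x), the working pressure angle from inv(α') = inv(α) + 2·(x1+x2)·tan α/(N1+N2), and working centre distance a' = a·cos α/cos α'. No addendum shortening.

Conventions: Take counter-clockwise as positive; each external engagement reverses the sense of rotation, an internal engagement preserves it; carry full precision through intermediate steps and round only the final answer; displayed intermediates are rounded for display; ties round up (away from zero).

single-mesh involute tooth geometry (32T engaging 67T at module 4.002)
base radii: r_b1 = 61.063697, r_b2 = 127.852116
tip radii: r_a1 = 68.034000, r_a2 = 138.069000
no profile shift: α' = α, a' = a
action lengths: √(r_a1²−r_b1²) = 29.997501, √(r_a2²−r_b2²) = 52.123749
base pitch p_b = π·m·cos α = 11.989829
CR = (29.997501 + 52.123749 − 198.099000·sin 17.51400°)/11.989829 = 1.877055
contact ratio ≈ 1.8771

1.8771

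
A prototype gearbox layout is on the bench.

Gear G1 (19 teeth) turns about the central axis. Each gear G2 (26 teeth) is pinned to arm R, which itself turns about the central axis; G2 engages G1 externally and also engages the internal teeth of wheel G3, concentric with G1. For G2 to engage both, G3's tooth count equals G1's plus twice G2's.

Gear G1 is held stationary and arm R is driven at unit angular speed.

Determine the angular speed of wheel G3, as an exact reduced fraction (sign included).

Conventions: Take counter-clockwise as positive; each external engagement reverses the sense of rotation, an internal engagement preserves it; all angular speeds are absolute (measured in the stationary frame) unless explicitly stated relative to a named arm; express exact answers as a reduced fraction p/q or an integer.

90/71

recognized (axles ride arm R): planetary set, 19/26/71 teeth
ring teeth: 19 + 2·26 = 71
19(ω_sun−ω_arm) = −71(ω_ring−ω_arm),  ω_sun = 0, ω_arm = 1
ω_ring = 1 − (19/71)(0−1) = 90/71
exact speed ratio = 90/71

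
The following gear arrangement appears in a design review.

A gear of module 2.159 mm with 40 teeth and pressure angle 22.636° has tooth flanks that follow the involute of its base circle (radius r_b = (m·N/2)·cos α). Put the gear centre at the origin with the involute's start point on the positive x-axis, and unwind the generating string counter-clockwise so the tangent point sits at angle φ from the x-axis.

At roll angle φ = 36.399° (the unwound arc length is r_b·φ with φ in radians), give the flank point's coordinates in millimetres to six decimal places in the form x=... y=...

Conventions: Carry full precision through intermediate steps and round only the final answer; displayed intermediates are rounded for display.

recognized (one wheel, involute flank): single-mesh tooth geometry, m = 2.159, N = 40
pitch radius r_p = m·N/2 = 2.159·40/2 = 43.180000
base radius r_b = r_p·cos α = 43.180000·cos 22.636° = 39.853783
roll angle φ = 36.399° = 0.63528239 rad
x = r_b·(cos φ + φ·sin φ) = 47.102541
y = r_b·(sin φ − φ·cos φ) = 3.270537

x=47.102541 y=3.270537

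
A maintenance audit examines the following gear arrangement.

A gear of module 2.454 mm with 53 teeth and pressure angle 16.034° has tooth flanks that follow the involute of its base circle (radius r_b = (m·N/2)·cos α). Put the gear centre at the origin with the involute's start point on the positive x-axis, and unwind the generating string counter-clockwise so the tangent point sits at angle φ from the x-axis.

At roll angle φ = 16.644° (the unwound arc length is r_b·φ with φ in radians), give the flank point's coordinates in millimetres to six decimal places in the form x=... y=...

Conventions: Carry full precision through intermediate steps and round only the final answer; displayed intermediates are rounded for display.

x=65.082898 y=0.506411

recognized (one wheel, involute flank): single-mesh tooth geometry, m = 2.454, N = 53
pitch radius r_p = m·N/2 = 2.454·53/2 = 65.031000
base radius r_b = r_p·cos α = 65.031000·cos 16.034° = 62.501161
roll angle φ = 16.644° = 0.29049260 rad
x = r_b·(cos φ + φ·sin φ) = 65.082898
y = r_b·(sin φ − φ·cos φ) = 0.506411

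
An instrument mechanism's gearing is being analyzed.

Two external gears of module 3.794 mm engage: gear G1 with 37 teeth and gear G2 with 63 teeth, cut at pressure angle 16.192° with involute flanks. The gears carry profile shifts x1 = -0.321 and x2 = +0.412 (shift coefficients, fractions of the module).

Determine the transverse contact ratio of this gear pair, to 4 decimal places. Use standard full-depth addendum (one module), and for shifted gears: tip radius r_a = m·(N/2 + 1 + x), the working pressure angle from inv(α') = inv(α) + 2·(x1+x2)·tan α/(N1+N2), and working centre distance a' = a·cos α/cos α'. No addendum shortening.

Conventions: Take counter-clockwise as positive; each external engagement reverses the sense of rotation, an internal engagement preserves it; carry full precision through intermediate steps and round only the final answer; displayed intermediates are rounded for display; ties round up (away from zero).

1.9649

class = single-mesh tooth geometry [involute pair 37T × 63T, m = 3.794]
base radii: r_b1 = 67.404787, r_b2 = 114.770313
tip radii: r_a1 = 72.765126, r_a2 = 124.868128
inv(α') = inv(16.192°) + 2·(-0.321+0.412)·tan α/(37+63) = 0.00830022  ⇒  α' = 16.54301°
a' = a·cos α / cos α' = 189.7000·cos 16.192°/cos 16.54301° = 190.041638
action lengths: √(r_a1²−r_b1²) = 27.410915, √(r_a2²−r_b2²) = 49.191713
base pitch p_b = π·m·cos α = 11.446399
CR = (27.410915 + 49.191713 − 190.041638·sin 16.54301°)/11.446399 = 1.964907
contact ratio ≈ 1.9649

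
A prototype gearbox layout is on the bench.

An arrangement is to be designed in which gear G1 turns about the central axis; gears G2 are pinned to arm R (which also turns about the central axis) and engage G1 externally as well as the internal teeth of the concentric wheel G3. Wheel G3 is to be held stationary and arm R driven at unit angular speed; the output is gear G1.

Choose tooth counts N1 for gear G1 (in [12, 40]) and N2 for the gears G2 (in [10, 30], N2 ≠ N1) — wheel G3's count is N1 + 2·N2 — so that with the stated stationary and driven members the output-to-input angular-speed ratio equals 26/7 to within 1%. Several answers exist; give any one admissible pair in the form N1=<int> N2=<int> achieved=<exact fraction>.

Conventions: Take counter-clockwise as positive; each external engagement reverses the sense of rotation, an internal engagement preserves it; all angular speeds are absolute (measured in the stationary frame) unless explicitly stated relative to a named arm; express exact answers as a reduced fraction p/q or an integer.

class = planetary set [ratio 26/7 wanted; Willis about the carrier]
Willis with ω_ring = 0: ω_sun/ω_arm = (N1+N3)/N1; set equal to 26/7  ⇒  N3/N1 = 26/7 − 1 = 19/7
N3 = N1 + 2·N2  ⇒  N2/N1 = (N3/N1 − 1)/2 = (19/7 − 1)/2 = 6/7
smallest multiple with N1 ≥ 12 and N2 ≥ 10: k = 2  ⇒  N1 = 2·7 = 14, N2 = 2·6 = 12 (N1 ≤ 40, N2 ≤ 30, N2 ≠ N1 ✓), N3 = 14 + 2·12 = 38
check: (N1+N3)/N1 with N1 = 14, N3 = 38 gives 26/7; |achieved − target| = 0 ≤ 13/350 ✓

N1=14 N2=12 achieved=26/7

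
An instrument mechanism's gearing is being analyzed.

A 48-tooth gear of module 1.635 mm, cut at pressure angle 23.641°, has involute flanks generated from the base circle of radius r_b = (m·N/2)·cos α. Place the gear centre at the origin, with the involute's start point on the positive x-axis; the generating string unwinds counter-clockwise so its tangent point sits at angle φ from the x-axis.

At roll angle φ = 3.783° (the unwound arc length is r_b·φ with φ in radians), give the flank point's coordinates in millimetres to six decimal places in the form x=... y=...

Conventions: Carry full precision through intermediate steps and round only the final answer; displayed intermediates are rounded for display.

x=36.025091 y=0.003447

single-mesh involute tooth geometry (48T wheel at module 1.635)
pitch radius r_p = m·N/2 = 1.635·48/2 = 39.240000
base radius r_b = r_p·cos α = 39.240000·cos 23.641° = 35.946823
roll angle φ = 3.783° = 0.06602581 rad
x = r_b·(cos φ + φ·sin φ) = 36.025091
y = r_b·(sin φ − φ·cos φ) = 0.003447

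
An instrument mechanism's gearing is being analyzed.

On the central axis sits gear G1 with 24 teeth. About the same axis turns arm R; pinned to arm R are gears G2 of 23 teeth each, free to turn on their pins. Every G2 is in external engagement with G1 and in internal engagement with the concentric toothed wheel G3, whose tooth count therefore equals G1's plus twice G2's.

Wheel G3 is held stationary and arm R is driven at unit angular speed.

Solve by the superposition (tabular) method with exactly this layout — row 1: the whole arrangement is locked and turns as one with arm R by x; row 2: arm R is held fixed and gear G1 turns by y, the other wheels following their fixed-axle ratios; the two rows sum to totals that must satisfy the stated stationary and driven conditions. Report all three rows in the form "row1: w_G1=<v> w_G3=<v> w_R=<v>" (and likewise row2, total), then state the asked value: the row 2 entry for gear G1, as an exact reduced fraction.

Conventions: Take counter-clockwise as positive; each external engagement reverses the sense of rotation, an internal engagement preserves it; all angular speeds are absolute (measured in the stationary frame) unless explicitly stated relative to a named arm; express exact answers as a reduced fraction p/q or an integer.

class = planetary set [G3 = 24+2·23 = 70; Willis about the carrier]
row 1: whole set turns with the arm by x
row 2 — arm fixed, fixed-axis ratios: sun y, ring −(24/70)·y, arm 0
boundary: total ω_ring = x − (24/70)·y = 0 and total ω_arm = x = 1  ⇒  y = 35/12, x = 1
row 2 ring = −(24/70)·35/12 = -1
totals (row 1 + row 2): sun 1 + 35/12 = 47/12, ring 1 + (-1) = 0, arm 1 + 0 = 1
asked cell (row2, sun) = 35/12

row1: w_G1=1 w_G3=1 w_R=1
row2: w_G1=35/12 w_G3=-1 w_R=0
total: w_G1=47/12 w_G3=0 w_R=1
asked value: 35/12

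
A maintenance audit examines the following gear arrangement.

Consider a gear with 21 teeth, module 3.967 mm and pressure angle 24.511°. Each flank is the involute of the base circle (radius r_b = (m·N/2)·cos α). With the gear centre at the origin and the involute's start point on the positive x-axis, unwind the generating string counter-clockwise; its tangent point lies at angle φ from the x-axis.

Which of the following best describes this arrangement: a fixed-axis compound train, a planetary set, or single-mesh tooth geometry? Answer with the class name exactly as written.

recognized (one wheel, involute flank): single-mesh tooth geometry, m = 3.967, N = 21
classification: single-mesh tooth geometry

single-mesh tooth geometry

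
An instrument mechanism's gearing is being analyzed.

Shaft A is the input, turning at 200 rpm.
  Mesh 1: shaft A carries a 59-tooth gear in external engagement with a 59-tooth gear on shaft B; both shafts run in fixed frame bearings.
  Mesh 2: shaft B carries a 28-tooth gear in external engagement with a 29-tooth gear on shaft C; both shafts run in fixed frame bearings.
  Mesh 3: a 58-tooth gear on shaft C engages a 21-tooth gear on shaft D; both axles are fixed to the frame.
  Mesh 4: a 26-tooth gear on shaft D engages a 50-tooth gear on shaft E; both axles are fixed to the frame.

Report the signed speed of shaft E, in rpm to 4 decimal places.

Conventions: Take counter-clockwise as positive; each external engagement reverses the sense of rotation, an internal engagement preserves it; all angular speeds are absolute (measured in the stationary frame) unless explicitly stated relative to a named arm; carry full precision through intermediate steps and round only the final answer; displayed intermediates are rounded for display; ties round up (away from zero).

+277.3333 rpm

class = fixed-axis compound train [4 meshes; 4 ratios multiply, 4 sense flips]
mesh 1 [59T→59T]: ω = 200.0000×59/59 = 200.0000 rpm, sense flips to −
mesh 2 [28T→29T]: ω = 200.0000×28/29 = 193.1034 rpm, sense flips to +
mesh 3 [58T→21T]: ω = 193.1034×58/21 = 533.3333 rpm, sense flips to −
mesh 4 [26T→50T]: ω = 533.3333×26/50 = 277.3333 rpm, sense flips to +
signed output speed = +277.3333 rpm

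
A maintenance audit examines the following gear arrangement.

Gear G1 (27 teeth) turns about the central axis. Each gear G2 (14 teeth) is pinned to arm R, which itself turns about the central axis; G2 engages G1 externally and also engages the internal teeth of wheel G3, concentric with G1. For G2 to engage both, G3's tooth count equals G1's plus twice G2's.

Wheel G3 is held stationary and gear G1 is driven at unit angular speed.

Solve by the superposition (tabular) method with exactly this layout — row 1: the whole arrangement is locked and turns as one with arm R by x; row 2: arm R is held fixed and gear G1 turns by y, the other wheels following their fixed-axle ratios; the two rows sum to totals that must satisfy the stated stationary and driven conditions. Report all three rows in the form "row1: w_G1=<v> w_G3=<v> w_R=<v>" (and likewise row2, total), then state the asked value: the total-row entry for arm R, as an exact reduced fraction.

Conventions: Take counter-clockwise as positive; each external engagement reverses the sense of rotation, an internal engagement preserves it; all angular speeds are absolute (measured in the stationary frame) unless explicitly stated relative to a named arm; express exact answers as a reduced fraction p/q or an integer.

row1: w_G1=27/82 w_G3=27/82 w_R=27/82
row2: w_G1=55/82 w_G3=-27/82 w_R=0
total: w_G1=1 w_G3=0 w_R=27/82
asked value: 27/82

recognized (axles ride arm R): planetary set, 27/14/55 teeth
row 1 (train locked, turned with arm): all members turn x
row 2: sun turns y, ring = −(27/55)·y, arm 0
boundary: total ω_ring = x − (27/55)·y = 0 and total ω_sun = x + y = 1  ⇒  y = 55/82, x = 27/82
row 2 ring = −(27/55)·55/82 = -27/82
totals (row 1 + row 2): sun 27/82 + 55/82 = 1, ring 27/82 + (-27/82) = 0, arm 27/82 + 0 = 27/82
asked cell (total, arm) = 27/82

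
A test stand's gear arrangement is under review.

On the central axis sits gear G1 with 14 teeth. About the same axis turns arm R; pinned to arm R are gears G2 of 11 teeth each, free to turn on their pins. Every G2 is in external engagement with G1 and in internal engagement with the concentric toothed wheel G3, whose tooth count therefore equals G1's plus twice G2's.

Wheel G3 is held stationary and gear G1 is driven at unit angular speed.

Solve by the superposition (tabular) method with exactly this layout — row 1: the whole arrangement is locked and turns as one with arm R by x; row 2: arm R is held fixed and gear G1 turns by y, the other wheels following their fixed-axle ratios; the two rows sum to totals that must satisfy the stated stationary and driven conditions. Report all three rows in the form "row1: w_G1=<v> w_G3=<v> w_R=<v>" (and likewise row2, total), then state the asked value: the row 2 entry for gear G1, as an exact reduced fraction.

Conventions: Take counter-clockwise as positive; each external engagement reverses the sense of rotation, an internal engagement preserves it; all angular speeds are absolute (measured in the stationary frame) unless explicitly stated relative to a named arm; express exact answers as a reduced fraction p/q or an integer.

recognized (axles ride arm R): planetary set, 14/11/36 teeth
row 1 — lock + rotate with arm: ω_sun = ω_ring = ω_arm = x
row 2: sun turns y, ring = −(14/36)·y, arm 0
boundary: total ω_ring = x − (14/36)·y = 0 and total ω_sun = x + y = 1  ⇒  y = 18/25, x = 7/25
row 2 ring = −(14/36)·18/25 = -7/25
totals (row 1 + row 2): sun 7/25 + 18/25 = 1, ring 7/25 + (-7/25) = 0, arm 7/25 + 0 = 7/25
asked cell (row2, sun) = 18/25

row1: w_G1=7/25 w_G3=7/25 w_R=7/25
row2: w_G1=18/25 w_G3=-7/25 w_R=0
total: w_G1=1 w_G3=0 w_R=7/25
asked value: 18/25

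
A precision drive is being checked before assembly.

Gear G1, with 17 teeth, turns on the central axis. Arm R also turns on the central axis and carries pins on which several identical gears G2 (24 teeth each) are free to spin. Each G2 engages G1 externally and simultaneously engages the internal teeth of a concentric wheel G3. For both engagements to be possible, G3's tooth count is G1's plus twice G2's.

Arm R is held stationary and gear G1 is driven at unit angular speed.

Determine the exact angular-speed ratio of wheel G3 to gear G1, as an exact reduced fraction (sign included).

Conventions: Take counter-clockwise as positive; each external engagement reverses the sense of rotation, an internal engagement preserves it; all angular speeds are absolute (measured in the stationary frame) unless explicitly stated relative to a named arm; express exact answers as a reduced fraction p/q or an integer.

topology: planetary set — G1 17T / G2 24T / G3 65T, arm = carrier (Willis)
ring teeth: 17 + 2·24 = 65
17(ω_sun−ω_arm) = −65(ω_ring−ω_arm),  ω_arm = 0, ω_sun = 1
ω_ring = 0 − (17/65)(1−0) = -17/65
ω_out/ω_in = -17/65

-17/65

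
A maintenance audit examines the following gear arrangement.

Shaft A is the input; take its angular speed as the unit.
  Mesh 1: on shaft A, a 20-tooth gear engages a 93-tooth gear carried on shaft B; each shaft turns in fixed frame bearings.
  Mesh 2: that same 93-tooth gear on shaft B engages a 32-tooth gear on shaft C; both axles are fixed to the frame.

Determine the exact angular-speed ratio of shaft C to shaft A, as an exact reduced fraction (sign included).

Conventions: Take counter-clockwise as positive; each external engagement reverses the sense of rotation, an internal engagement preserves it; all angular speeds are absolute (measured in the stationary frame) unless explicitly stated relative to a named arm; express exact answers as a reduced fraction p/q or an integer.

5/8

class = fixed-axis compound train [2 meshes; 2 ratios multiply, 2 sense flips]
mesh 1 [20T→93T]: running ratio 20/93, sense −
mesh 2 [93T→32T]: running ratio 5/8, sense +
ω_out/ω_in = 5/8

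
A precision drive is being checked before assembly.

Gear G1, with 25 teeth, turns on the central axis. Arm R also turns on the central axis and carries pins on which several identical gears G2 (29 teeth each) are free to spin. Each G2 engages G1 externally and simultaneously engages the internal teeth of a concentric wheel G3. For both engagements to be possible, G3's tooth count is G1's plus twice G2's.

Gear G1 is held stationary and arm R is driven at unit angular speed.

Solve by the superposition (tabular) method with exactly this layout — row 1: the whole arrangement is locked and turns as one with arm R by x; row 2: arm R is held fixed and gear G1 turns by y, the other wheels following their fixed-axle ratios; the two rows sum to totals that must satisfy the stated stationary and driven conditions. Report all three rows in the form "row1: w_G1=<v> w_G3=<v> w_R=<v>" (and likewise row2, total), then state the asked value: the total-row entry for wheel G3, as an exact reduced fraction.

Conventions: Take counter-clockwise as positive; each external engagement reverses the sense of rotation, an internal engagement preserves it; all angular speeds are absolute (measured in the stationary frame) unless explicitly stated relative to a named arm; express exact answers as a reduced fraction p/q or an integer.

topology: planetary set — G1 25T / G2 29T / G3 83T, arm = carrier (Willis)
row 1 — lock + rotate with arm: ω_sun = ω_ring = ω_arm = x
superposition row 2 [arm held]: sun y, ring −(25/83)·y, arm 0
boundary: total ω_sun = x + y = 0 and total ω_arm = x = 1  ⇒  y = -1, x = 1
row 2 ring = −(25/83)·(-1) = 25/83
totals (row 1 + row 2): sun 1 + (-1) = 0, ring 1 + 25/83 = 108/83, arm 1 + 0 = 1
asked cell (total, ring) = 108/83

row1: w_G1=1 w_G3=1 w_R=1
row2: w_G1=-1 w_G3=25/83 w_R=0
total: w_G1=0 w_G3=108/83 w_R=1
asked value: 108/83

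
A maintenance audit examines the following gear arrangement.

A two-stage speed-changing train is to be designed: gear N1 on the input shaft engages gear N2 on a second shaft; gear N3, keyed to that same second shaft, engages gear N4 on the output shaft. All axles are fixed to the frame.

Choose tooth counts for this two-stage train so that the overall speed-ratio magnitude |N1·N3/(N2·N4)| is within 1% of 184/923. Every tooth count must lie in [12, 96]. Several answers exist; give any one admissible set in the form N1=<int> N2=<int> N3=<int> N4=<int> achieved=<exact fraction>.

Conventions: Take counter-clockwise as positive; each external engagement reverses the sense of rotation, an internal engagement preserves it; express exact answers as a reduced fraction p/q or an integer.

N1=16 N2=26 N3=23 N4=71 achieved=184/923

topology: fixed-axis compound train — 2 stages, target 184/923
target = 184/923 in lowest terms: an exact hit needs N1·N3 = k·184 and N2·N4 = k·923 for one integer k, every count in [12, 96]; additionally prefer no 1:1 stage (N1 ≠ N2, N3 ≠ N4)
k = 1: no 1:1-free in-range split of k·184 and k·923 into factor pairs; take k = 2
k = 2: N1·N3 = 368 = 16·23, N2·N4 = 1846 = 26·71
achieved = 16·23/(26·71) = 184/923; |achieved − target| = 0 ≤ 46/23075 ✓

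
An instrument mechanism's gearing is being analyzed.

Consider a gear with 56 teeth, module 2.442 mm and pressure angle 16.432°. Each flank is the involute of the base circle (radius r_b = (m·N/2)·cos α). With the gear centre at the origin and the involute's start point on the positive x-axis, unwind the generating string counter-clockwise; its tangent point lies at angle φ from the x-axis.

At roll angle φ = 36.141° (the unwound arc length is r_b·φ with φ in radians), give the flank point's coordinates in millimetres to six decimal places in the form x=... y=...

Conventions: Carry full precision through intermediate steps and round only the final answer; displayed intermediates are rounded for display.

x=77.361070 y=5.271390

topology: single-mesh involute geometry — m = 2.442, N = 56
pitch radius r_p = m·N/2 = 2.442·56/2 = 68.376000
base radius r_b = r_p·cos α = 68.376000·cos 16.432° = 65.583260
roll angle φ = 36.141° = 0.63077944 rad
x = r_b·(cos φ + φ·sin φ) = 77.361070
y = r_b·(sin φ − φ·cos φ) = 5.271390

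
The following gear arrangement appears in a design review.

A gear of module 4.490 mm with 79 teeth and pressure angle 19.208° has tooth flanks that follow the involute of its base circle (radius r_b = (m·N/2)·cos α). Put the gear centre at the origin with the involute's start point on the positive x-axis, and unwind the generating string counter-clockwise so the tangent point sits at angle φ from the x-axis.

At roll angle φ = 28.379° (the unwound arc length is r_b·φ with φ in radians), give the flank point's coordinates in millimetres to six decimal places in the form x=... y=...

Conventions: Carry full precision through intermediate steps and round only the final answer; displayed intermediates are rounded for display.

x=186.782843 y=6.618772

class = single-mesh tooth geometry [base-circle involute, m = 4.490, 79T]
pitch radius r_p = m·N/2 = 4.490·79/2 = 177.355000
base radius r_b = r_p·cos α = 177.355000·cos 19.208° = 167.481726
roll angle φ = 28.379° = 0.49530699 rad
x = r_b·(cos φ + φ·sin φ) = 186.782843
y = r_b·(sin φ − φ·cos φ) = 6.618772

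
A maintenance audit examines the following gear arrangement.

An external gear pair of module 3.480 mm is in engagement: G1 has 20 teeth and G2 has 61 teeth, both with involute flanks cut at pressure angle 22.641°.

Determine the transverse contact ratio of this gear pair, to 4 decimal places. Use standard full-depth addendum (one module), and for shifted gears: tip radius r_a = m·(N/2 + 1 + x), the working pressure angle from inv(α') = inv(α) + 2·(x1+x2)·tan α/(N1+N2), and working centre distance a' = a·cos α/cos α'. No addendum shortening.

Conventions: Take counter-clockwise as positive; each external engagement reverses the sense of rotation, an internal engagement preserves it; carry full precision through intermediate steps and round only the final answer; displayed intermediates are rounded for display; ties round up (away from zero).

1.5628

recognized (one external pair, fixed centres): single-mesh tooth geometry, m = 3.480, N1 = 20, N2 = 61
base radii: r_b1 = 32.118137, r_b2 = 97.960319
tip radii: r_a1 = 38.280000, r_a2 = 109.620000
no profile shift: α' = α, a' = a
action lengths: √(r_a1²−r_b1²) = 20.827473, √(r_a2²−r_b2²) = 49.196750
base pitch p_b = π·m·cos α = 10.090210
CR = (20.827473 + 49.196750 − 140.940000·sin 22.64100°)/10.090210 = 1.562757
contact ratio ≈ 1.5628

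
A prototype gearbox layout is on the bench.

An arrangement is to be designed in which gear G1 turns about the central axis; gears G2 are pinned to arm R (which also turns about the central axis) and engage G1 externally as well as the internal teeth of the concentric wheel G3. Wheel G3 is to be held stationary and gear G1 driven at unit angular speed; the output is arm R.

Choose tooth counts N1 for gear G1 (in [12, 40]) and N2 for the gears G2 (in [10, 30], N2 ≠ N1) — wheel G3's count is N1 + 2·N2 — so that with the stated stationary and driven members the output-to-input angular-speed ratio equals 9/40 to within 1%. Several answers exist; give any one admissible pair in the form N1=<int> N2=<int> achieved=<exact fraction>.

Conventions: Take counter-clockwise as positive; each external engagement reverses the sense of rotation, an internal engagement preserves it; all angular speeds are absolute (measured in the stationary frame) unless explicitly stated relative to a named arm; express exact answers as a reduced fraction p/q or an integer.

N1=18 N2=22 achieved=9/40

planetary set to be sized for 9/40 (Willis relation)
Willis with ω_ring = 0: ω_arm/ω_sun = N1/(N1+N3); set equal to 9/40  ⇒  N3/N1 = 1/(9/40) − 1 = 31/9
N3 = N1 + 2·N2  ⇒  N2/N1 = (N3/N1 − 1)/2 = (31/9 − 1)/2 = 11/9
smallest multiple with N1 ≥ 12 and N2 ≥ 10: k = 2  ⇒  N1 = 2·9 = 18, N2 = 2·11 = 22 (N1 ≤ 40, N2 ≤ 30, N2 ≠ N1 ✓), N3 = 18 + 2·22 = 62
check: N1/(N1+N3) with N1 = 18, N3 = 62 gives 9/40; |achieved − target| = 0 ≤ 9/4000 ✓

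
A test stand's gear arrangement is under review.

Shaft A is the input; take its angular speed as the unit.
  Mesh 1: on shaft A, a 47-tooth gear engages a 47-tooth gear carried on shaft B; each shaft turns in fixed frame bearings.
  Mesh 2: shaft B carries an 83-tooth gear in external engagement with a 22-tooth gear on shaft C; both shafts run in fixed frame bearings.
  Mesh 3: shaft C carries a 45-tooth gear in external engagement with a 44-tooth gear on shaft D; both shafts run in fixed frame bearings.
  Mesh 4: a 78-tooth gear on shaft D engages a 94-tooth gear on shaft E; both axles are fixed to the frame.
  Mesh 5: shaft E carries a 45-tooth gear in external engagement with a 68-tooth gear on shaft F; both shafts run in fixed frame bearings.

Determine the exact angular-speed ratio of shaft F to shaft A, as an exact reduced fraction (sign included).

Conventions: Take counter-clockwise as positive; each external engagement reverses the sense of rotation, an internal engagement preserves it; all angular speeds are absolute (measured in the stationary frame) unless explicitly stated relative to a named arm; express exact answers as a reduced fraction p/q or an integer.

class = fixed-axis compound train [5 meshes; 5 ratios multiply, 5 sense flips]
mesh 1 [47T→47T]: running ratio 1, sense −
mesh 2 [83T→22T]: running ratio 83/22, sense +
mesh 3 [45T→44T]: running ratio 3735/968, sense −
mesh 4 [78T→94T]: running ratio 145665/45496, sense +
mesh 5 [45T→68T]: running ratio 6554925/3093728, sense −
ω_out/ω_in = -6554925/3093728

-6554925/3093728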